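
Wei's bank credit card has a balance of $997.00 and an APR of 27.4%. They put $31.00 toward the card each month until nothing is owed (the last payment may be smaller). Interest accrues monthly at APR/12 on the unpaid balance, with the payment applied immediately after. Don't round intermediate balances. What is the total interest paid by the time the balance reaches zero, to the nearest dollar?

Monthly rate r = 27.4%/12 = 2.28333% = 0.0228333.
Payoff takes n = ⌈−ln(1 − rB₀/P)/ln(1+r)⌉ = ⌈58.715⌉ = 59 payments; the last is $22.22.
Total paid = 58·$31.00 + $22.22 = $1,820.22.
Total interest = total paid − principal = $1,820.22 − $997.00 = $823.22.

$823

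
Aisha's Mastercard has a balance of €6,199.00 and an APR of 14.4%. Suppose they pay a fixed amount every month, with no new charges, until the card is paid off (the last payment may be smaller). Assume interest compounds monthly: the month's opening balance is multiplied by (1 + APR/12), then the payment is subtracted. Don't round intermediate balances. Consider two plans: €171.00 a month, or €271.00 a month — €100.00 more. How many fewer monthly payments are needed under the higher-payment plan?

Monthly rate r = 14.4%/12 = 1.2% = 0.012.
At €171.00/mo: n = ⌈−ln(1 − rB₀/P)/ln(1+r)⌉ = 48 payments (last €148.03); total interest = total paid − €6,199.00 = €1,986.03.
At €271.00/mo: 27 payments (last €244.23); total interest €1,091.23.
Payments saved = 48 − 27 = 21.

21 fewer payments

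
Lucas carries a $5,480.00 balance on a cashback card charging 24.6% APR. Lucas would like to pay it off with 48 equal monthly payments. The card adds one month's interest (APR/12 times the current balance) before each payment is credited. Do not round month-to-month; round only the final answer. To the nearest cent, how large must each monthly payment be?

Monthly rate r = 24.6%/12 = 2.05% = 0.0205.
Level-payment amortization: P = B₀·r / (1 − (1+r)^(−n)) = 5480.00·0.0205 / (1 − 1.0205^(−48)).
Denominator 1 − (1+r)^(−48) = 0.622449052.
P = 112.34 / 0.622449052 ≈ 180.48.

$180.48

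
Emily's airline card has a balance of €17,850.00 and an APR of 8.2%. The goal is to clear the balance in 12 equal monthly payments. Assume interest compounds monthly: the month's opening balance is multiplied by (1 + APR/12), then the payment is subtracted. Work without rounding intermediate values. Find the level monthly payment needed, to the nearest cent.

€1,554.39

Monthly rate r = 8.2%/12 = 0.683333% = 0.00683333.
Level-payment amortization: P = B₀·r / (1 − (1+r)^(−n)) = 17850.00·0.00683333 / (1 − 1.00683^(−12)).
Denominator 1 − (1+r)^(−12) = 0.0784710656.
P = 121.975 / 0.0784710656 ≈ 1554.39.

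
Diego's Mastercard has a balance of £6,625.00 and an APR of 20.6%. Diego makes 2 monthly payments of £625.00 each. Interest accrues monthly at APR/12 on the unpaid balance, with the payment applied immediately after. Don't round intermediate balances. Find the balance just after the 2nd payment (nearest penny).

£5,593.68

Monthly rate r = 20.6%/12 = 1.71667% = 0.0171667.
Each month: B ← B·(1+r) − £625.00.
Month 1: interest £113.73; balance after payment £6,113.73.
Month 2: interest £104.95; balance after payment £5,593.68.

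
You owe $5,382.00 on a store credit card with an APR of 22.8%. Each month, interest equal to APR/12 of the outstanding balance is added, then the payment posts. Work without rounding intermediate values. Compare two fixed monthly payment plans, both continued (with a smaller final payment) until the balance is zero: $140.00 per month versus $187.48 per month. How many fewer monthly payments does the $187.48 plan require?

Monthly rate r = 22.8%/12 = 1.9% = 0.019.
At $140.00/mo: n = ⌈−ln(1 − rB₀/P)/ln(1+r)⌉ = 70 payments (last $90.81); total interest = total paid − $5,382.00 = $4,368.81.
At $187.48/mo: 42 payments (last $166.73); total interest $2,471.41.
Payments saved = 70 − 42 = 28.

28 fewer payments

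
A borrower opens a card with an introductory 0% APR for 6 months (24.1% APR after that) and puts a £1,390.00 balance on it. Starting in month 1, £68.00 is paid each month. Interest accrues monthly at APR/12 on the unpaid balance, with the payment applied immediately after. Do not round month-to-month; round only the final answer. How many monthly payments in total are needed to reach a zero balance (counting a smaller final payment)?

24 months

Promo months 1–6 at r₀ = 0%/12 = 0; months 7+ at r₁ = 24.1%/12 = 0.0200833.
After month 6 (no interest yet): B = £1,390.00 − 6·£68.00 = £982.00.
Then at r₁ with £68.00/mo: n₂ = −ln(1 − r₁·B/P)/ln(1+r₁) ≈ 17.23 → 18 more payments.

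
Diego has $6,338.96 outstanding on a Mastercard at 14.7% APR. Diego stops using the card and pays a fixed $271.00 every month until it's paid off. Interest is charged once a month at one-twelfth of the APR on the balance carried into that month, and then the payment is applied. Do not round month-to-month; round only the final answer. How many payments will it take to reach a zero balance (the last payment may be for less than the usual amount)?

28 payments

Monthly rate r = 14.7%/12 = 1.225% = 0.01225.
Recurrence: B ← B·(1+r) − $271.00.
Month 1: interest $77.65; balance after payment $6,145.61.
Month 2: interest $75.28; balance after payment $5,949.90.
Closed form: n = −ln(1 − rB₀/P)/ln(1+r) = −ln(0.71346)/ln(1.01225) ≈ 27.730, so the balance reaches zero during payment 28.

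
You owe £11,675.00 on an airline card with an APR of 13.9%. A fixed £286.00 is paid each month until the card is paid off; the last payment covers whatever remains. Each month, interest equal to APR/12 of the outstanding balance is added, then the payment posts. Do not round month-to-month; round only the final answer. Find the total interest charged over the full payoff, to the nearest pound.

£4,226

Monthly rate r = 13.9%/12 = 1.15833% = 0.0115833.
Payoff takes n = ⌈−ln(1 − rB₀/P)/ln(1+r)⌉ = ⌈55.595⌉ = 56 payments; the last is £170.52.
Total paid = 55·£286.00 + £170.52 = £15,900.52.
Total interest = total paid − principal = £15,900.52 − £11,675.00 = £4,225.52.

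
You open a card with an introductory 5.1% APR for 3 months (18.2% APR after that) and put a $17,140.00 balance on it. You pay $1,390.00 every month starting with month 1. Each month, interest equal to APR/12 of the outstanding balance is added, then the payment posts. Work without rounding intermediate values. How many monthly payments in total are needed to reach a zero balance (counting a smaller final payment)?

14 payments

Promo months 1–3 at r₀ = 5.1%/12 = 0.00425; months 4+ at r₁ = 18.2%/12 = 0.0151667.
After month 3: iterate B ← B·(1+r₀) − $1,390.00 for 3 months → $13,171.72.
Then at r₁ with $1,390.00/mo: n₂ = −ln(1 − r₁·B/P)/ln(1+r₁) ≈ 10.31 → 11 more payments.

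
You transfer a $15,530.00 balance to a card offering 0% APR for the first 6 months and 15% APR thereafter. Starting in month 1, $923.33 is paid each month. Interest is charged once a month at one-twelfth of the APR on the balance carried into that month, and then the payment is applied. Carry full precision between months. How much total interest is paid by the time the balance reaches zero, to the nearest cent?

Promo months 1–6 at r₀ = 0%/12 = 0; months 7+ at r₁ = 15%/12 = 0.0125.
After month 6 (no interest yet): B = $15,530.00 − 6·$923.33 = $9,990.02.
Then at r₁ with $923.33/mo: n₂ = −ln(1 − r₁·B/P)/ln(1+r₁) ≈ 11.70 → 12 more payments.
Total paid = 17·$923.33 + $644.93 = $16,341.54; interest = $16,341.54 − $15,530.00 = $811.54.

$811.54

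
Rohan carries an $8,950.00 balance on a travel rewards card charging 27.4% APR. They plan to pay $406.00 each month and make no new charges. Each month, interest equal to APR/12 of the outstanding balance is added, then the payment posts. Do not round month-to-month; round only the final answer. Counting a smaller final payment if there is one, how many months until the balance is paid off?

Monthly rate r = 27.4%/12 = 2.28333% = 0.0228333.
Recurrence: B ← B·(1+r) − $406.00.
Month 1: interest $204.36; balance after payment $8,748.36.
Month 2: interest $199.75; balance after payment $8,542.11.
Closed form: n = −ln(1 − rB₀/P)/ln(1+r) = −ln(0.49665)/ln(1.02283) ≈ 30.999, so the balance reaches zero during payment 31.

31 months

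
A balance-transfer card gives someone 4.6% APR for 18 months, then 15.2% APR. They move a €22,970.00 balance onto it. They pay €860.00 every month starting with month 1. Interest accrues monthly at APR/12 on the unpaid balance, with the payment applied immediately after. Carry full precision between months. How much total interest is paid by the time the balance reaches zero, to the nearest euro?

€1,779

Promo months 1–18 at r₀ = 4.6%/12 = 0.00383333; months 19+ at r₁ = 15.2%/12 = 0.0126667.
After month 18: iterate B ← B·(1+r₀) − €860.00 for 18 months → €8,612.79.
Then at r₁ with €860.00/mo: n₂ = −ln(1 − r₁·B/P)/ln(1+r₁) ≈ 10.78 → 11 more payments.
Total paid = 28·€860.00 + €669.32 = €24,749.32; interest = €24,749.32 − €22,970.00 = €1,779.32.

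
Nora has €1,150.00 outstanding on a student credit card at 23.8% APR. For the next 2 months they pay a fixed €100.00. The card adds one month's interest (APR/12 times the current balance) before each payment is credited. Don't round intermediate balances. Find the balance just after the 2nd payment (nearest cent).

€994.09

Monthly rate r = 23.8%/12 = 1.98333% = 0.0198333.
Each month: B ← B·(1+r) − €100.00.
Month 1: interest €22.81; balance after payment €1,072.81.
Month 2: interest €21.28; balance after payment €994.09.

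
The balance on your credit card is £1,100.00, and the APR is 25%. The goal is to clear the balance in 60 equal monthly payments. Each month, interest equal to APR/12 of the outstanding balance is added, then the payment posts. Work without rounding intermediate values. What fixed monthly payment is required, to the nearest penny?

£32.29

Monthly rate r = 25%/12 = 2.08333% = 0.0208333.
Level-payment amortization: P = B₀·r / (1 − (1+r)^(−n)) = 1100.00·0.0208333 / (1 − 1.02083^(−60)).
Denominator 1 − (1+r)^(−60) = 0.70979196.
P = 22.9167 / 0.70979196 ≈ 32.29.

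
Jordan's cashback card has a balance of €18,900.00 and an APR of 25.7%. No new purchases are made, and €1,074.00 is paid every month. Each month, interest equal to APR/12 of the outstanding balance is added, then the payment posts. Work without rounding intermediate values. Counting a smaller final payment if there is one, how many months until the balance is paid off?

Monthly rate r = 25.7%/12 = 2.14167% = 0.0214167.
Recurrence: B ← B·(1+r) − €1,074.00.
Month 1: interest €404.78; balance after payment €18,230.78.
Month 2: interest €390.44; balance after payment €17,547.22.
Closed form: n = −ln(1 − rB₀/P)/ln(1+r) = −ln(0.62311)/ln(1.02142) ≈ 22.322, so the balance reaches zero during payment 23.

23 payments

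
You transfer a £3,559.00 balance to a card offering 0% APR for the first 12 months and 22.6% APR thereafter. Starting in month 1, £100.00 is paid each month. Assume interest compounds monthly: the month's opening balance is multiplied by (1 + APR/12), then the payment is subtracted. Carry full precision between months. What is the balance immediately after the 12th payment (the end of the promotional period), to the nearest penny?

Promo months 1–12 at r₀ = 0%/12 = 0; months 13+ at r₁ = 22.6%/12 = 0.0188333.
After month 12 (no interest yet): B = £3,559.00 − 12·£100.00 = £2,359.00.

£2,359.00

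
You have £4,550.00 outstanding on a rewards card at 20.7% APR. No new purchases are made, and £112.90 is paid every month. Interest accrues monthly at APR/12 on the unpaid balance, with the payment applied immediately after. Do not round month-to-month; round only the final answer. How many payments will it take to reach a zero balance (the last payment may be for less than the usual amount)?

70 months

Monthly rate r = 20.7%/12 = 1.725% = 0.01725.
Recurrence: B ← B·(1+r) − £112.90.
Month 1: interest £78.49; balance after payment £4,515.59.
Month 2: interest £77.89; balance after payment £4,480.58.
Closed form: n = −ln(1 − rB₀/P)/ln(1+r) = −ln(0.30481)/ln(1.01725) ≈ 69.467, so the balance reaches zero during payment 70.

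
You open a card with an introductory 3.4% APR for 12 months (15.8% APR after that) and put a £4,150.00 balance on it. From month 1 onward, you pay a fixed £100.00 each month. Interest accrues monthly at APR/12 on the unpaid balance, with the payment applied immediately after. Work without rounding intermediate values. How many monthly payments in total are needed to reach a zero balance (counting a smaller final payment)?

52 months

Promo months 1–12 at r₀ = 3.4%/12 = 0.00283333; months 13+ at r₁ = 15.8%/12 = 0.0131667.
After month 12: iterate B ← B·(1+r₀) − £100.00 for 12 months → £3,074.44.
Then at r₁ with £100.00/mo: n₂ = −ln(1 − r₁·B/P)/ln(1+r₁) ≈ 39.67 → 40 more payments.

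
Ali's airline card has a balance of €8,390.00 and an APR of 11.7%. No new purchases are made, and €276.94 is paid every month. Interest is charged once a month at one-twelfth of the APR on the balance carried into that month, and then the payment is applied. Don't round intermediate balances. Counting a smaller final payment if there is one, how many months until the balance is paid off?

37 months

Monthly rate r = 11.7%/12 = 0.975% = 0.00975.
Recurrence: B ← B·(1+r) − €276.94.
Month 1: interest €81.80; balance after payment €8,194.86.
Month 2: interest €79.90; balance after payment €7,997.82.
Closed form: n = −ln(1 − rB₀/P)/ln(1+r) = −ln(0.70462)/ln(1.00975) ≈ 36.082, so the balance reaches zero during payment 37.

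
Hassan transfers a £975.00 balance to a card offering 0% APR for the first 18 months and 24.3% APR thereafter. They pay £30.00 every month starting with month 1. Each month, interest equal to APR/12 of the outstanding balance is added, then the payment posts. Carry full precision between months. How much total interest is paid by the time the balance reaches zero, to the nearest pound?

£85

Promo months 1–18 at r₀ = 0%/12 = 0; months 19+ at r₁ = 24.3%/12 = 0.02025.
After month 18 (no interest yet): B = £975.00 − 18·£30.00 = £435.00.
Then at r₁ with £30.00/mo: n₂ = −ln(1 − r₁·B/P)/ln(1+r₁) ≈ 17.34 → 18 more payments.
Total paid = 35·£30.00 + £10.24 = £1,060.24; interest = £1,060.24 − £975.00 = £85.24.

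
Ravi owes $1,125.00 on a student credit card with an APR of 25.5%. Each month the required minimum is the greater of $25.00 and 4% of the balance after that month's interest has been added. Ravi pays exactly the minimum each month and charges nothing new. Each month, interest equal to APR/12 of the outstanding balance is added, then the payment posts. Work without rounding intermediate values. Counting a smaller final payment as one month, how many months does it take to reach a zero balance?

Monthly rate r = 25.5%/12 = 2.125% = 0.02125.
While 4% of the post-interest balance exceeds $25.00, each month B ← (B·(1+r))·(1 − 0.04), i.e. B shrinks by the factor (1+r)·0.96 = 0.9804.
This holds for months 1–31. Entering month 32 the balance is $609.05; 4% of the post-interest balance is now below $25.00, so the flat $25.00 minimum applies from here.
From month 32 a fixed $25.00 at rate r clears $609.05 in 35 more payments. Total: 31 + 35 = 66 months.

66 months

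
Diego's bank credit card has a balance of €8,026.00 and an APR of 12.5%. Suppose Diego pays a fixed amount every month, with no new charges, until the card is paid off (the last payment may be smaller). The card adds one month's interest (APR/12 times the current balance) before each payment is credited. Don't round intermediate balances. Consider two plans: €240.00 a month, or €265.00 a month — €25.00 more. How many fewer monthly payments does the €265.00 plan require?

Monthly rate r = 12.5%/12 = 1.04167% = 0.0104167.
At €240.00/mo: n = ⌈−ln(1 − rB₀/P)/ln(1+r)⌉ = 42 payments (last €78.43); total interest = total paid − €8,026.00 = €1,892.43.
At €265.00/mo: 37 payments (last €153.46); total interest €1,667.46.
Payments saved = 42 − 37 = 5.

5 fewer payments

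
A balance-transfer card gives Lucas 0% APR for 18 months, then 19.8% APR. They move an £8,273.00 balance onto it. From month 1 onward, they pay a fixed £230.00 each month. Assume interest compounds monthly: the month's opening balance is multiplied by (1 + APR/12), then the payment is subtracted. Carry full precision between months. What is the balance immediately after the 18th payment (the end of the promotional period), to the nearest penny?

Promo months 1–18 at r₀ = 0%/12 = 0; months 19+ at r₁ = 19.8%/12 = 0.0165.
After month 18 (no interest yet): B = £8,273.00 − 18·£230.00 = £4,133.00.

£4,133.00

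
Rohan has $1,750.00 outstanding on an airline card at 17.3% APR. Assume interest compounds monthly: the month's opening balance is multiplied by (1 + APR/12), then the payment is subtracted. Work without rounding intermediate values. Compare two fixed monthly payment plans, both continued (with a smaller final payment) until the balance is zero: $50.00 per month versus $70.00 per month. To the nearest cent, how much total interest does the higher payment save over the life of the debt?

$267.66

Monthly rate r = 17.3%/12 = 1.44167% = 0.0144167.
At $50.00/mo: n = ⌈−ln(1 − rB₀/P)/ln(1+r)⌉ = 50 payments (last $3.46); total interest = total paid − $1,750.00 = $703.46.
At $70.00/mo: 32 payments (last $15.80); total interest $435.80.
Interest saved = $703.46 − $435.80 = $267.66.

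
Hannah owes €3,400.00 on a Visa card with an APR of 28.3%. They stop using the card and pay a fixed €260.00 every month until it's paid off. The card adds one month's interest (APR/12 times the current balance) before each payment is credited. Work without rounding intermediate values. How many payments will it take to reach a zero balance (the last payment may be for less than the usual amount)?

Monthly rate r = 28.3%/12 = 2.35833% = 0.0235833.
Recurrence: B ← B·(1+r) − €260.00.
Month 1: interest €80.18; balance after payment €3,220.18.
Month 2: interest €75.94; balance after payment €3,036.13.
Closed form: n = −ln(1 − rB₀/P)/ln(1+r) = −ln(0.6916)/ln(1.02358) ≈ 15.819, so the balance reaches zero during payment 16.

16 months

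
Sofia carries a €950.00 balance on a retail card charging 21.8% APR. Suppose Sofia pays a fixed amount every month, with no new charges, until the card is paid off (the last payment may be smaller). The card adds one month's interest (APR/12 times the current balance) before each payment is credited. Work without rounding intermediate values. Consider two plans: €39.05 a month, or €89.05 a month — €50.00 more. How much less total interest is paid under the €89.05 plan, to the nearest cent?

€199.71

Monthly rate r = 21.8%/12 = 1.81667% = 0.0181667.
At €39.05/mo: n = ⌈−ln(1 − rB₀/P)/ln(1+r)⌉ = 33 payments (last €15.70); total interest = total paid − €950.00 = €315.30.
At €89.05/mo: 12 payments (last €86.04); total interest €115.59.
Interest saved = €315.30 − €115.59 = €199.71.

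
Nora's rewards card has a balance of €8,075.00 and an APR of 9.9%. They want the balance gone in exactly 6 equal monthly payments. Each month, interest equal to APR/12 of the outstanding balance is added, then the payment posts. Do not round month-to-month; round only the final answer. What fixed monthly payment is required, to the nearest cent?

Monthly rate r = 9.9%/12 = 0.825% = 0.00825.
Level-payment amortization: P = B₀·r / (1 − (1+r)^(−n)) = 8075.00·0.00825 / (1 − 1.00825^(−6)).
Denominator 1 − (1+r)^(−6) = 0.0481015582.
P = 66.6188 / 0.0481015582 ≈ 1384.96.

€1,384.96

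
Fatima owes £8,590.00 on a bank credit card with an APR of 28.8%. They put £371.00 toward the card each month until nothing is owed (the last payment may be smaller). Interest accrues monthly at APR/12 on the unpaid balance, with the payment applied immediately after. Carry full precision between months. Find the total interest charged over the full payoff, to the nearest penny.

£4,100.82

Monthly rate r = 28.8%/12 = 2.4% = 0.024.
Payoff takes n = ⌈−ln(1 − rB₀/P)/ln(1+r)⌉ = ⌈34.205⌉ = 35 payments; the last is £76.82.
Total paid = 34·£371.00 + £76.82 = £12,690.82.
Total interest = total paid − principal = £12,690.82 − £8,590.00 = £4,100.82.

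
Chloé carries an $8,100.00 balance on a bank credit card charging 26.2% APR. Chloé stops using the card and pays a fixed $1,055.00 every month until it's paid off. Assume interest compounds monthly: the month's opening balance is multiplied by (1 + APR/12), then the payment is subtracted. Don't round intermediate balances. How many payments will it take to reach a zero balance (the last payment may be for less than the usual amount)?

9 payments

Monthly rate r = 26.2%/12 = 2.18333% = 0.0218333.
Recurrence: B ← B·(1+r) − $1,055.00.
Month 1: interest $176.85; balance after payment $7,221.85.
Month 2: interest $157.68; balance after payment $6,324.53.
Closed form: n = −ln(1 − rB₀/P)/ln(1+r) = −ln(0.83237)/ln(1.02183) ≈ 8.495, so the balance reaches zero during payment 9.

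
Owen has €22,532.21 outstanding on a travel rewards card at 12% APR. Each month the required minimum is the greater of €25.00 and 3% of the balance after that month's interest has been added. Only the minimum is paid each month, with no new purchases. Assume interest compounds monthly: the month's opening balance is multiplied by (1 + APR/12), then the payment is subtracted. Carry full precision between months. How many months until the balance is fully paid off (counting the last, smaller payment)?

202 months

Monthly rate r = 12%/12 = 1% = 0.01.
While 3% of the post-interest balance exceeds €25.00, each month B ← (B·(1+r))·(1 − 0.03), i.e. B shrinks by the factor (1+r)·0.97 = 0.9797.
This holds for months 1–162. Entering month 163 the balance is €812.62; 3% of the post-interest balance is now below €25.00, so the flat €25.00 minimum applies from here.
From month 163 a fixed €25.00 at rate r clears €812.62 in 40 more payments. Total: 162 + 40 = 202 months.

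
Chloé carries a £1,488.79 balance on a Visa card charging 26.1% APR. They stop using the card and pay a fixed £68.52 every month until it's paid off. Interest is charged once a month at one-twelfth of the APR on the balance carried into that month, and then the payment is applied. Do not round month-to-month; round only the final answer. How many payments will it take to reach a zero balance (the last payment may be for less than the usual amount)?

30 payments

Monthly rate r = 26.1%/12 = 2.175% = 0.02175.
Recurrence: B ← B·(1+r) − £68.52.
Month 1: interest £32.38; balance after payment £1,452.65.
Month 2: interest £31.60; balance after payment £1,415.73.
Closed form: n = −ln(1 − rB₀/P)/ln(1+r) = −ln(0.52742)/ln(1.02175) ≈ 29.733, so the balance reaches zero during payment 30.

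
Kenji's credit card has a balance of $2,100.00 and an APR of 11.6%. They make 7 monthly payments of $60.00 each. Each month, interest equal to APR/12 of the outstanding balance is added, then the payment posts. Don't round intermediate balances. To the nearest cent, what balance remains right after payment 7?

Monthly rate r = 11.6%/12 = 0.966667% = 0.00966667.
Each month: B ← B·(1+r) − $60.00.
Month 1: interest $20.30; balance after payment $2,060.30.
Month 2: interest $19.92; balance after payment $2,020.22.
Month 3: interest $19.53; balance after payment $1,979.74.
Month 4: interest $19.14; balance after payment $1,938.88.
Month 5: interest $18.74; balance after payment $1,897.63.
Month 6: interest $18.34; balance after payment $1,855.97.
Month 7: interest $17.94; balance after payment $1,813.91.

$1,813.91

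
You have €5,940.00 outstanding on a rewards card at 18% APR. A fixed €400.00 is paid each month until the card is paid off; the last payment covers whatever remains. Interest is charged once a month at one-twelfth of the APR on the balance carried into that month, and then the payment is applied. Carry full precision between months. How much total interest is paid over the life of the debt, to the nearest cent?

€830.30

Monthly rate r = 18%/12 = 1.5% = 0.015.
Payoff takes n = ⌈−ln(1 − rB₀/P)/ln(1+r)⌉ = ⌈16.925⌉ = 17 payments; the last is €370.30.
Total paid = 16·€400.00 + €370.30 = €6,770.30.
Total interest = total paid − principal = €6,770.30 − €5,940.00 = €830.30.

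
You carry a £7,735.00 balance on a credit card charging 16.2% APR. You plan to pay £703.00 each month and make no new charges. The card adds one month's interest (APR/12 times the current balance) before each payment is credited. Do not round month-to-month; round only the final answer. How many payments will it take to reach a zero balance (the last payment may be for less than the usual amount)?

12 payments

Monthly rate r = 16.2%/12 = 1.35% = 0.0135.
Recurrence: B ← B·(1+r) − £703.00.
Month 1: interest £104.42; balance after payment £7,136.42.
Month 2: interest £96.34; balance after payment £6,529.76.
Closed form: n = −ln(1 − rB₀/P)/ln(1+r) = −ln(0.85146)/ln(1.0135) ≈ 11.991, so the balance reaches zero during payment 12.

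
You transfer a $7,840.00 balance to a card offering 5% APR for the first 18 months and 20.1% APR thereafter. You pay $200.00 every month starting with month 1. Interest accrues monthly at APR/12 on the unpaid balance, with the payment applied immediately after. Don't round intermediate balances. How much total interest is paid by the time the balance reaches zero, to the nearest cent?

Promo months 1–18 at r₀ = 5%/12 = 0.00416667; months 19+ at r₁ = 20.1%/12 = 0.01675.
After month 18: iterate B ← B·(1+r₀) − $200.00 for 18 months → $4,718.92.
Then at r₁ with $200.00/mo: n₂ = −ln(1 − r₁·B/P)/ln(1+r₁) ≈ 30.27 → 31 more payments.
Total paid = 48·$200.00 + $54.93 = $9,654.93; interest = $9,654.93 − $7,840.00 = $1,814.93.

$1,814.93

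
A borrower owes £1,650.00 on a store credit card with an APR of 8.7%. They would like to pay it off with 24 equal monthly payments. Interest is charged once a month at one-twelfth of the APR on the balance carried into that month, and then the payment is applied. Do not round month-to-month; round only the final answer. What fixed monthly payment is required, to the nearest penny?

Monthly rate r = 8.7%/12 = 0.725% = 0.00725.
Level-payment amortization: P = B₀·r / (1 − (1+r)^(−n)) = 1650.00·0.00725 / (1 − 1.00725^(−24)).
Denominator 1 − (1+r)^(−24) = 0.159175467.
P = 11.9625 / 0.159175467 ≈ 75.15.

£75.15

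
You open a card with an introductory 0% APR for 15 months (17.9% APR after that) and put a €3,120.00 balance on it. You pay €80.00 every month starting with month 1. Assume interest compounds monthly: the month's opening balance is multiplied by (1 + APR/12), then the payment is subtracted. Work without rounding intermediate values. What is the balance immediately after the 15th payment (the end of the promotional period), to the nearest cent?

Promo months 1–15 at r₀ = 0%/12 = 0; months 16+ at r₁ = 17.9%/12 = 0.0149167.
After month 15 (no interest yet): B = €3,120.00 − 15·€80.00 = €1,920.00.

€1,920.00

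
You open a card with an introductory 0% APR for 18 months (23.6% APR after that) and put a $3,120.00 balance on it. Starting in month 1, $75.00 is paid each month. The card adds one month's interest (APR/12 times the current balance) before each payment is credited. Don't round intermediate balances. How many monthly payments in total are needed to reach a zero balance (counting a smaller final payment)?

51 months

Promo months 1–18 at r₀ = 0%/12 = 0; months 19+ at r₁ = 23.6%/12 = 0.0196667.
After month 18 (no interest yet): B = $3,120.00 − 18·$75.00 = $1,770.00.
Then at r₁ with $75.00/mo: n₂ = −ln(1 − r₁·B/P)/ln(1+r₁) ≈ 32.03 → 33 more payments.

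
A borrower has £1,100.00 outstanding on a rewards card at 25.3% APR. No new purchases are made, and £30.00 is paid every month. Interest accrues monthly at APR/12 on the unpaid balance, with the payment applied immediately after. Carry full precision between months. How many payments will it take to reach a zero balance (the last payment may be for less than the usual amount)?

Monthly rate r = 25.3%/12 = 2.10833% = 0.0210833.
Recurrence: B ← B·(1+r) − £30.00.
Month 1: interest £23.19; balance after payment £1,093.19.
Month 2: interest £23.05; balance after payment £1,086.24.
Closed form: n = −ln(1 − rB₀/P)/ln(1+r) = −ln(0.22694)/ln(1.02108) ≈ 71.081, so the balance reaches zero during payment 72.

72 payments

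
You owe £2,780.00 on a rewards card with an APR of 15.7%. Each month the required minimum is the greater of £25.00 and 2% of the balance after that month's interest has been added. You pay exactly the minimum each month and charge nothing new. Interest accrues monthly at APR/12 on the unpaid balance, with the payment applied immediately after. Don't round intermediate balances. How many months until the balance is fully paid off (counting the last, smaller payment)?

193 months

Monthly rate r = 15.7%/12 = 1.30833% = 0.0130833.
While 2% of the post-interest balance exceeds £25.00, each month B ← (B·(1+r))·(1 − 0.02), i.e. B shrinks by the factor (1+r)·0.98 = 0.99282.
This holds for months 1–113. Entering month 114 the balance is £1,231.67; 2% of the post-interest balance is now below £25.00, so the flat £25.00 minimum applies from here.
From month 114 a fixed £25.00 at rate r clears £1,231.67 in 80 more payments. Total: 113 + 80 = 193 months.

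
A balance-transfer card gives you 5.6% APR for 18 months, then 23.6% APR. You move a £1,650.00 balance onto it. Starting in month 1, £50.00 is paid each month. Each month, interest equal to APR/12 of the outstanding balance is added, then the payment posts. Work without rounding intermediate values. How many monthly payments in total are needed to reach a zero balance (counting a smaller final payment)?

Promo months 1–18 at r₀ = 5.6%/12 = 0.00466667; months 19+ at r₁ = 23.6%/12 = 0.0196667.
After month 18: iterate B ← B·(1+r₀) − £50.00 for 18 months → £857.63.
Then at r₁ with £50.00/mo: n₂ = −ln(1 − r₁·B/P)/ln(1+r₁) ≈ 21.13 → 22 more payments.

40 payments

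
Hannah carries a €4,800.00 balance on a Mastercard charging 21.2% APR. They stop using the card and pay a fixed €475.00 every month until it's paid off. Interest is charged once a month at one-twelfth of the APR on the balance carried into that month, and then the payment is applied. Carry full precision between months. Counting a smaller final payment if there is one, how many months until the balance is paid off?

Monthly rate r = 21.2%/12 = 1.76667% = 0.0176667.
Recurrence: B ← B·(1+r) − €475.00.
Month 1: interest €84.80; balance after payment €4,409.80.
Month 2: interest €77.91; balance after payment €4,012.71.
Closed form: n = −ln(1 − rB₀/P)/ln(1+r) = −ln(0.82147)/ln(1.01767) ≈ 11.229, so the balance reaches zero during payment 12.

12 payments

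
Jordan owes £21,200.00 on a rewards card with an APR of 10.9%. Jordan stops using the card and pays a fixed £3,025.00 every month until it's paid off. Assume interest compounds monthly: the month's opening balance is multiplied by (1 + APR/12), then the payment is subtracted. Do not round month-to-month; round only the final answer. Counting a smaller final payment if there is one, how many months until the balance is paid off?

8 months

Monthly rate r = 10.9%/12 = 0.908333% = 0.00908333.
Recurrence: B ← B·(1+r) − £3,025.00.
Month 1: interest £192.57; balance after payment £18,367.57.
Month 2: interest £166.84; balance after payment £15,509.41.
Closed form: n = −ln(1 − rB₀/P)/ln(1+r) = −ln(0.93634)/ln(1.00908) ≈ 7.274, so the balance reaches zero during payment 8.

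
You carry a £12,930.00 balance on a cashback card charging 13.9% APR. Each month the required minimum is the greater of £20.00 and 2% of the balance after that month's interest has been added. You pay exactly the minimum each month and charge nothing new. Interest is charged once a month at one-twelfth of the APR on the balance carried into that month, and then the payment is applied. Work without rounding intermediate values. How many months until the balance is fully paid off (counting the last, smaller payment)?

370 months

Monthly rate r = 13.9%/12 = 1.15833% = 0.0115833.
While 2% of the post-interest balance exceeds £20.00, each month B ← (B·(1+r))·(1 − 0.02), i.e. B shrinks by the factor (1+r)·0.98 = 0.99135.
This holds for months 1–297. Entering month 298 the balance is £980.03; 2% of the post-interest balance is now below £20.00, so the flat £20.00 minimum applies from here.
From month 298 a fixed £20.00 at rate r clears £980.03 in 73 more payments. Total: 297 + 73 = 370 months.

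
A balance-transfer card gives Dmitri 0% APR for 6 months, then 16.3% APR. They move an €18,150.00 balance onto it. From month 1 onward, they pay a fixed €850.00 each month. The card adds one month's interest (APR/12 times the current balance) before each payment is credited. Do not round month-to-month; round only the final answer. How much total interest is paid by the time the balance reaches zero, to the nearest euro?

€1,686

Promo months 1–6 at r₀ = 0%/12 = 0; months 7+ at r₁ = 16.3%/12 = 0.0135833.
After month 6 (no interest yet): B = €18,150.00 − 6·€850.00 = €13,050.00.
Then at r₁ with €850.00/mo: n₂ = −ln(1 − r₁·B/P)/ln(1+r₁) ≈ 17.33 → 18 more payments.
Total paid = 23·€850.00 + €285.96 = €19,835.96; interest = €19,835.96 − €18,150.00 = €1,685.96.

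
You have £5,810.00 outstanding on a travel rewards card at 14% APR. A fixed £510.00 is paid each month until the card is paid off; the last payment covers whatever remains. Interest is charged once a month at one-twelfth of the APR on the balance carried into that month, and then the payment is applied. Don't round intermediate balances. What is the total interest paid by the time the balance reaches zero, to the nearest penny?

Monthly rate r = 14%/12 = 1.16667% = 0.0116667.
Payoff takes n = ⌈−ln(1 − rB₀/P)/ln(1+r)⌉ = ⌈12.295⌉ = 13 payments; the last is £151.04.
Total paid = 12·£510.00 + £151.04 = £6,271.04.
Total interest = total paid − principal = £6,271.04 − £5,810.00 = £461.04.

£461.04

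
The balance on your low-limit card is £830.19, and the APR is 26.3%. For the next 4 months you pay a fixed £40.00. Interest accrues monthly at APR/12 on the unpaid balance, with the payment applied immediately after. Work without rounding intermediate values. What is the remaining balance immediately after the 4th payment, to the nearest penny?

£740.06

Monthly rate r = 26.3%/12 = 2.19167% = 0.0219167.
Each month: B ← B·(1+r) − £40.00.
Month 1: interest £18.19; balance after payment £808.38.
Month 2: interest £17.72; balance after payment £786.10.
Month 3: interest £17.23; balance after payment £763.33.
Month 4: interest £16.73; balance after payment £740.06.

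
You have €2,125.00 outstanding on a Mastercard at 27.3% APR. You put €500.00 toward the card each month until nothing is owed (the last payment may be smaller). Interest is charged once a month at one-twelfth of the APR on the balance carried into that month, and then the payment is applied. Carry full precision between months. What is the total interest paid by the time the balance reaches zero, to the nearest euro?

Monthly rate r = 27.3%/12 = 2.275% = 0.02275.
Payoff takes n = ⌈−ln(1 − rB₀/P)/ln(1+r)⌉ = ⌈4.520⌉ = 5 payments; the last is €261.60.
Total paid = 4·€500.00 + €261.60 = €2,261.60.
Total interest = total paid − principal = €2,261.60 − €2,125.00 = €136.60.

€137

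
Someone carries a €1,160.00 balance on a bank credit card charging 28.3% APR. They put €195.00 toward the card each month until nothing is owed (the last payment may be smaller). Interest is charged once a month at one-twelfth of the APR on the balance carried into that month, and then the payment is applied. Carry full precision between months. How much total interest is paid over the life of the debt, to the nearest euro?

Monthly rate r = 28.3%/12 = 2.35833% = 0.0235833.
Payoff takes n = ⌈−ln(1 − rB₀/P)/ln(1+r)⌉ = ⌈6.485⌉ = 7 payments; the last is €95.13.
Total paid = 6·€195.00 + €95.13 = €1,265.13.
Total interest = total paid − principal = €1,265.13 − €1,160.00 = €105.13.

€105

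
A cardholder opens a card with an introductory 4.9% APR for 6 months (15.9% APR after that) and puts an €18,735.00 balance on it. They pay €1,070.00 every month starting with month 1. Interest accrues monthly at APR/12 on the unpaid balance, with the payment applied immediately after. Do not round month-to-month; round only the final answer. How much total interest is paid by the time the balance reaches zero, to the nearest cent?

Promo months 1–6 at r₀ = 4.9%/12 = 0.00408333; months 7+ at r₁ = 15.9%/12 = 0.01325.
After month 6: iterate B ← B·(1+r₀) − €1,070.00 for 6 months → €12,712.82.
Then at r₁ with €1,070.00/mo: n₂ = −ln(1 − r₁·B/P)/ln(1+r₁) ≈ 13.01 → 14 more payments.
Total paid = 19·€1,070.00 + €14.23 = €20,344.23; interest = €20,344.23 − €18,735.00 = €1,609.23.

€1,609.23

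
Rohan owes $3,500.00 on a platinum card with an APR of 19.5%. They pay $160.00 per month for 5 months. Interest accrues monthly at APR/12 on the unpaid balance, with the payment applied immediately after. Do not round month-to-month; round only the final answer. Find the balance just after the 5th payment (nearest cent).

$2,967.34

Monthly rate r = 19.5%/12 = 1.625% = 0.01625.
Each month: B ← B·(1+r) − $160.00.
Month 1: interest $56.88; balance after payment $3,396.88.
Month 2: interest $55.20; balance after payment $3,292.07.
Month 3: interest $53.50; balance after payment $3,185.57.
Month 4: interest $51.77; balance after payment $3,077.34.
Month 5: interest $50.01; balance after payment $2,967.34.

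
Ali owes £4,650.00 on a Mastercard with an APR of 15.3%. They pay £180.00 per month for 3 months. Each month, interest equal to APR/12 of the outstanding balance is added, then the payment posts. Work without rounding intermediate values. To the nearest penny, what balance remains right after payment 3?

£4,283.23

Monthly rate r = 15.3%/12 = 1.275% = 0.01275.
Each month: B ← B·(1+r) − £180.00.
Month 1: interest £59.29; balance after payment £4,529.29.
Month 2: interest £57.75; balance after payment £4,407.04.
Month 3: interest £56.19; balance after payment £4,283.23.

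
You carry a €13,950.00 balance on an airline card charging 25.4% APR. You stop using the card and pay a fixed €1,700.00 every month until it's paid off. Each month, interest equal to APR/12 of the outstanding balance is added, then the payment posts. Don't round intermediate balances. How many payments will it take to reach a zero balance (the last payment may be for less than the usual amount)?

10 months

Monthly rate r = 25.4%/12 = 2.11667% = 0.0211667.
Recurrence: B ← B·(1+r) − €1,700.00.
Month 1: interest €295.27; balance after payment €12,545.27.
Month 2: interest €265.54; balance after payment €11,110.82.
Closed form: n = −ln(1 − rB₀/P)/ln(1+r) = −ln(0.82631)/ln(1.02117) ≈ 9.109, so the balance reaches zero during payment 10.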